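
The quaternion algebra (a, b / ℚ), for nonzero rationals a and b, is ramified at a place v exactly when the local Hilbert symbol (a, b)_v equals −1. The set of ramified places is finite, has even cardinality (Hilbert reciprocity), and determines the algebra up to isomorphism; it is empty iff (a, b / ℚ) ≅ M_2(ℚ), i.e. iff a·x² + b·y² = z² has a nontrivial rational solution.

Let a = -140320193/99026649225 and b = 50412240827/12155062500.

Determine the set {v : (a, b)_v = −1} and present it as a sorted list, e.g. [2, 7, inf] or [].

[2, 19]

(a, b) ≡ (-17, 323) mod (ℚ^×)²; places V = {2, 3, 5, 7, 13, 17, 19, 31, 37, ∞}.
(a,b)_13: α=4, u≡4; β=2, v≡7 (mod 13); (4|13)=+1, (7|13)=-1; sign (−1)^0·+1^2·-1^4 = +1.
(a,b)_7: α=-2, u≡1; β=-4, v≡2 (mod 7); (1|7)=+1, (2|7)=+1; sign (−1)^0·+1^-4·+1^-2 = +1.
(a,b)_37: α=-2, u≡2; β=0, v≡9 (mod 37); (2|37)=-1, (9|37)=+1; sign (−1)^0·-1^0·+1^-2 = +1.
(a,b)_∞: sgn(-17)=−, sgn(323)=+, so +1.
(a,b)_5: α=-2, u≡3; β=-6, v≡3 (mod 5); (3|5)=-1, (3|5)=-1; sign (−1)^0·-1^-6·-1^-2 = +1.
(a,b)_17: α=3, u≡4; β=1, v≡1 (mod 17); (4|17)=+1, (1|17)=+1; sign (−1)^0·+1^1·+1^3 = +1.
(a,b)_3: α=-10, u≡1; β=-4, v≡2 (mod 3); (1|3)=+1, (2|3)=-1; sign (−1)^0·+1^-4·-1^-10 = +1.
(a,b)_19: α=0, u≡15; β=1, v≡6 (mod 19); (15|19)=-1, (6|19)=+1; sign (−1)^0·-1^1·+1^0 = -1.
(a,b)_2: α=0, β=-2; u≡7, v≡3 (mod 8); ε(u)ε(v)=1·1, αω(v)=0·1, βω(u)=-2·0; sum ≡ 1  ⇒  -1.
(a,b)_31: α=0, u≡10; β=4, v≡12 (mod 31); (10|31)=+1, (12|31)=-1; sign (−1)^0·+1^4·-1^0 = +1.
|Ram(-17, 323)| = 2, even; anisotropic at {2, 19}.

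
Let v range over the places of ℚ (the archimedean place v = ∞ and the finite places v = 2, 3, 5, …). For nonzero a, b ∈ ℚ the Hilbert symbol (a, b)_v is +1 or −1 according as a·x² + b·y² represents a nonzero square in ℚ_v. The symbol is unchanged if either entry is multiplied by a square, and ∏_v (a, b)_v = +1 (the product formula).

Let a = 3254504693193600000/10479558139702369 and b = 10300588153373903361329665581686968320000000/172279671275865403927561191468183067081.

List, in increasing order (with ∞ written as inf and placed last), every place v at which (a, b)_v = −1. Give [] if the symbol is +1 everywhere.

Mod squares: a ≡ 19635, b ≡ 2805. Check v ∈ {∞, 2, 3, 5, 7, 11, 17, 19, 37, 43, 47}.
v=11: a=11^5·(≡9), b=11^11·(≡7) mod 11; (9|11)=+1, (7|11)=-1; (−1)^{5·11·5}·(+1)^11·(-1)^5 = +1.
v=17: a=17^1·(≡13), b=17^3·(≡12) mod 17; (13|17)=+1, (12|17)=-1; (−1)^{1·3·8}·(+1)^3·(-1)^1 = -1.
v=5: a=5^5·(≡3), b=5^7·(≡1) mod 5; (3|5)=-1, (1|5)=+1; (−1)^{5·7·2}·(-1)^7·(+1)^5 = -1.
v=2: v_2(a)=10, v_2(b)=18; units ≡ 3, 5 (mod 8); ε·ε+αω+βω = 1·0+10·1+18·1 ≡ 0  ⇒  (a,b)_2 = +1.
v=∞: 19635 > 0 and 2805 > 0  ⇒  (a,b)_∞ = +1.
v=43: a=43^-2·(≡33), b=43^-6·(≡25) mod 43; (33|43)=-1, (25|43)=+1; (−1)^{-2·-6·21}·(-1)^-6·(+1)^-2 = +1.
v=19: a=19^2·(≡10), b=19^6·(≡18) mod 19; (10|19)=-1, (18|19)=-1; (−1)^{2·6·9}·(-1)^6·(-1)^2 = +1.
v=7: a=7^3·(≡3), b=7^10·(≡3) mod 7; (3|7)=-1, (3|7)=-1; (−1)^{3·10·3}·(-1)^10·(-1)^3 = -1.
v=37: a=37^-6·(≡26), b=37^-16·(≡12) mod 37; (26|37)=+1, (12|37)=+1; (−1)^{-6·-16·18}·(+1)^-16·(+1)^-6 = +1.
v=3: a=3^1·(≡2), b=3^3·(≡2) mod 3; (2|3)=-1, (2|3)=-1; (−1)^{1·3·1}·(-1)^3·(-1)^1 = -1.
v=47: a=47^-2·(≡16), b=47^-2·(≡34) mod 47; (16|47)=+1, (34|47)=+1; (−1)^{-2·-2·23}·(+1)^-2·(+1)^-2 = +1.
Ram(19635, 2805) = {3, 5, 7, 17}; no ℚ_3-point on the conic.

[3, 5, 7, 17]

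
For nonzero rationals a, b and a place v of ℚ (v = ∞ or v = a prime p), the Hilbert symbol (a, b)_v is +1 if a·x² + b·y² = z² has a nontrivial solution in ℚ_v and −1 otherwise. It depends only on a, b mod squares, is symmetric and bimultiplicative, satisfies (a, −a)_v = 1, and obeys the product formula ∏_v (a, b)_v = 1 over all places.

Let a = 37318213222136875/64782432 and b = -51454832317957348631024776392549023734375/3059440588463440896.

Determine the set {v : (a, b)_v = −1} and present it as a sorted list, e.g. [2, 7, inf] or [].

[23, 29]

Mod squares: a ≡ 75922, b ≡ -391. Check v ∈ {∞, 2, 3, 5, 7, 11, 13, 17, 19, 23, 29, 43, 53}.
v=3: a=3^-2·(≡1), b=3^-10·(≡2) mod 3; (1|3)=+1, (2|3)=-1; (−1)^{-2·-10·1}·(+1)^-10·(-1)^-2 = +1.
v=2: v_2(a)=-5, v_2(b)=-10; units ≡ 1, 1 (mod 8); ε·ε+αω+βω = 0·0+-5·0+-10·0 ≡ 0  ⇒  (a,b)_2 = +1.
v=43: a=43^2·(≡42), b=43^4·(≡20) mod 43; (42|43)=-1, (20|43)=-1; (−1)^{2·4·21}·(-1)^4·(-1)^2 = +1.
v=53: a=53^0·(≡30), b=53^2·(≡20) mod 53; (30|53)=-1, (20|53)=-1; (−1)^{0·2·26}·(-1)^2·(-1)^0 = +1.
v=19: a=19^2·(≡6), b=19^4·(≡3) mod 19; (6|19)=+1, (3|19)=-1; (−1)^{2·4·9}·(+1)^4·(-1)^2 = +1.
v=∞: 75922 > 0 and -391 < 0  ⇒  (a,b)_∞ = +1.
v=13: a=13^-2·(≡8), b=13^-4·(≡4) mod 13; (8|13)=-1, (4|13)=+1; (−1)^{-2·-4·6}·(-1)^-4·(+1)^-2 = +1.
v=5: a=5^4·(≡2), b=5^6·(≡1) mod 5; (2|5)=-1, (1|5)=+1; (−1)^{4·6·2}·(-1)^6·(+1)^4 = +1.
v=29: a=29^1·(≡26), b=29^4·(≡12) mod 29; (26|29)=-1, (12|29)=-1; (−1)^{1·4·14}·(-1)^4·(-1)^1 = -1.
v=23: a=23^2·(≡17), b=23^5·(≡16) mod 23; (17|23)=-1, (16|23)=+1; (−1)^{2·5·11}·(-1)^5·(+1)^2 = -1.
v=17: a=17^1·(≡7), b=17^3·(≡10) mod 17; (7|17)=-1, (10|17)=-1; (−1)^{1·3·8}·(-1)^3·(-1)^1 = +1.
v=7: a=7^3·(≡5), b=7^6·(≡2) mod 7; (5|7)=-1, (2|7)=+1; (−1)^{3·6·3}·(-1)^6·(+1)^3 = +1.
v=11: a=11^-3·(≡9), b=11^-6·(≡9) mod 11; (9|11)=+1, (9|11)=+1; (−1)^{-3·-6·5}·(+1)^-6·(+1)^-3 = +1.
Ram(75922, -391) = {23, 29}; no ℚ_23-point on the conic.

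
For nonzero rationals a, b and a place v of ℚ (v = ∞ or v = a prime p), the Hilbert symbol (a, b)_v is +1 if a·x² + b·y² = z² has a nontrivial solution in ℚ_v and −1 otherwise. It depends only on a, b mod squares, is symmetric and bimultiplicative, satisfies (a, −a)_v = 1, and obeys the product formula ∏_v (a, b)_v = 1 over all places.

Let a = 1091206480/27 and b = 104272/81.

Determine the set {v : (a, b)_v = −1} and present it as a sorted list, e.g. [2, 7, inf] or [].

[5, 19]

(a, b) ≡ (85215, 133) mod (ℚ^×)²; places V = {2, 3, 5, 7, 13, 19, 23, ∞}.
(a,b)_∞: sgn(85215)=+, sgn(133)=+, so +1.
(a,b)_19: α=1, u≡11; β=1, v≡7 (mod 19); (11|19)=+1, (7|19)=+1; sign (−1)^1·+1^1·+1^1 = -1.
(a,b)_5: α=1, u≡3; β=0, v≡2 (mod 5); (3|5)=-1, (2|5)=-1; sign (−1)^0·-1^0·-1^1 = -1.
(a,b)_23: α=1, u≡1; β=0, v≡3 (mod 23); (1|23)=+1, (3|23)=+1; sign (−1)^0·+1^0·+1^1 = +1.
(a,b)_2: α=4, β=4; u≡7, v≡5 (mod 8); ε(u)ε(v)=1·0, αω(v)=4·1, βω(u)=4·0; sum ≡ 0  ⇒  +1.
(a,b)_3: α=-3, u≡1; β=-4, v≡1 (mod 3); (1|3)=+1, (1|3)=+1; sign (−1)^0·+1^-4·+1^-3 = +1.
(a,b)_7: α=4, u≡2; β=3, v≡6 (mod 7); (2|7)=+1, (6|7)=-1; sign (−1)^0·+1^3·-1^4 = +1.
(a,b)_13: α=1, u≡1; β=0, v≡4 (mod 13); (1|13)=+1, (4|13)=+1; sign (−1)^0·+1^0·+1^1 = +1.
|Ram(85215, 133)| = 2, even; anisotropic at {5, 19}.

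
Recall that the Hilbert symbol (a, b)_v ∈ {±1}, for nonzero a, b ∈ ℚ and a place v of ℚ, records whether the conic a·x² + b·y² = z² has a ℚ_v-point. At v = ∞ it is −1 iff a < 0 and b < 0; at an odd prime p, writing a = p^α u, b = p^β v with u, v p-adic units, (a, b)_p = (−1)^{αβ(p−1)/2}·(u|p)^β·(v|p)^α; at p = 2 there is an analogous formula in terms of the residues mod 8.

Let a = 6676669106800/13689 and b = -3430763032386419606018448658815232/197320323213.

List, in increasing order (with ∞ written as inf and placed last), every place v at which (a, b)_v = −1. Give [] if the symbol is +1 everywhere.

[2, 11, 29, 37]

(a, b) ≡ (6951967, -3774901) mod (ℚ^×)²; places V = {2, 3, 5, 7, 11, 13, 17, 19, 29, 31, 37, ∞}.
(a,b)_5: α=2, u≡3; β=0, v≡1 (mod 5); (3|5)=-1, (1|5)=+1; sign (−1)^0·-1^0·+1^2 = +1.
(a,b)_2: α=4, β=8; u≡7, v≡3 (mod 8); ε(u)ε(v)=1·1, αω(v)=4·1, βω(u)=8·0; sum ≡ 1  ⇒  -1.
(a,b)_29: α=1, u≡5; β=3, v≡26 (mod 29); (5|29)=+1, (26|29)=-1; sign (−1)^0·+1^3·-1^1 = -1.
(a,b)_7: α=4, u≡2; β=8, v≡5 (mod 7); (2|7)=+1, (5|7)=-1; sign (−1)^0·+1^8·-1^4 = +1.
(a,b)_31: α=1, u≡24; β=3, v≡9 (mod 31); (24|31)=-1, (9|31)=+1; sign (−1)^1·-1^3·+1^1 = +1.
(a,b)_19: α=1, u≡12; β=3, v≡4 (mod 19); (12|19)=-1, (4|19)=+1; sign (−1)^1·-1^3·+1^1 = +1.
(a,b)_3: α=-4, u≡1; β=-12, v≡2 (mod 3); (1|3)=+1, (2|3)=-1; sign (−1)^0·+1^-12·-1^-4 = +1.
(a,b)_17: α=0, u≡2; β=1, v≡4 (mod 17); (2|17)=+1, (4|17)=+1; sign (−1)^0·+1^1·+1^0 = +1.
(a,b)_13: α=-2, u≡10; β=-5, v≡10 (mod 13); (10|13)=+1, (10|13)=+1; sign (−1)^0·+1^-5·+1^-2 = +1.
(a,b)_11: α=1, u≡5; β=4, v≡8 (mod 11); (5|11)=+1, (8|11)=-1; sign (−1)^0·+1^4·-1^1 = -1.
(a,b)_∞: sgn(6951967)=+, sgn(-3774901)=−, so +1.
(a,b)_37: α=1, u≡8; β=4, v≡29 (mod 37); (8|37)=-1, (29|37)=-1; sign (−1)^0·-1^4·-1^1 = -1.
Ram(6951967, -3774901) = {2, 11, 29, 37}; no ℚ_2-point on the conic.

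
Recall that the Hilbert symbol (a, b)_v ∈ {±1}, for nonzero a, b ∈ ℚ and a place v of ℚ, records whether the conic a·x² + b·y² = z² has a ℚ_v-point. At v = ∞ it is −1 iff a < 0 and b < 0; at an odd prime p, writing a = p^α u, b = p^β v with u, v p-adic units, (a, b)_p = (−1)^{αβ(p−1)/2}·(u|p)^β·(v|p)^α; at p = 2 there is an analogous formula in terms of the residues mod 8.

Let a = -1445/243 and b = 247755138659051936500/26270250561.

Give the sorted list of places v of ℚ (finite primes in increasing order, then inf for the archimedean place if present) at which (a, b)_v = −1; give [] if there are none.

[7, 41]

(a, b) ≡ (-15, 44485) mod (ℚ^×)²; places V = {2, 3, 5, 7, 17, 23, 29, 31, 41, ∞}.
(a,b)_29: α=0, u≡11; β=-2, v≡6 (mod 29); (11|29)=-1, (6|29)=+1; sign (−1)^0·-1^-2·+1^0 = +1.
(a,b)_41: α=0, u≡17; β=1, v≡7 (mod 41); (17|41)=-1, (7|41)=-1; sign (−1)^0·-1^1·-1^0 = -1.
(a,b)_5: α=1, u≡2; β=3, v≡2 (mod 5); (2|5)=-1, (2|5)=-1; sign (−1)^0·-1^3·-1^1 = +1.
(a,b)_7: α=0, u≡5; β=5, v≡5 (mod 7); (5|7)=-1, (5|7)=-1; sign (−1)^0·-1^5·-1^0 = -1.
(a,b)_17: α=2, u≡16; β=6, v≡15 (mod 17); (16|17)=+1, (15|17)=+1; sign (−1)^0·+1^6·+1^2 = +1.
(a,b)_∞: sgn(-15)=−, sgn(44485)=+, so +1.
(a,b)_31: α=0, u≡10; β=3, v≡8 (mod 31); (10|31)=+1, (8|31)=+1; sign (−1)^0·+1^3·+1^0 = +1.
(a,b)_3: α=-5, u≡1; β=-10, v≡1 (mod 3); (1|3)=+1, (1|3)=+1; sign (−1)^0·+1^-10·+1^-5 = +1.
(a,b)_23: α=0, u≡18; β=-2, v≡1 (mod 23); (18|23)=+1, (1|23)=+1; sign (−1)^0·+1^-2·+1^0 = +1.
(a,b)_2: α=0, β=2; u≡1, v≡5 (mod 8); ε(u)ε(v)=0·0, αω(v)=0·1, βω(u)=2·0; sum ≡ 0  ⇒  +1.
|Ram(-15, 44485)| = 2, even; anisotropic at {7, 41}.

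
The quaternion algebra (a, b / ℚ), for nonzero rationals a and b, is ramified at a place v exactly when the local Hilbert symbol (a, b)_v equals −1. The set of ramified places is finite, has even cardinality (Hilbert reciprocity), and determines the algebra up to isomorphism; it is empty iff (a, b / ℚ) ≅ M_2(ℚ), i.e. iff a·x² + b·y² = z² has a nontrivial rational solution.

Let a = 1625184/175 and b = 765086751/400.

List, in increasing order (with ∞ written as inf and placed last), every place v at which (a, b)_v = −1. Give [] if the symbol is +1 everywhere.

[17, 19]

Mod squares: a ≡ 8778, b ≡ 2431. Check v ∈ {∞, 2, 3, 5, 7, 11, 13, 17, 19}.
v=7: a=7^-1·(≡2), b=7^0·(≡2) mod 7; (2|7)=+1, (2|7)=+1; (−1)^{-1·0·3}·(+1)^0·(+1)^-1 = +1.
v=17: a=17^0·(≡7), b=17^3·(≡14) mod 17; (7|17)=-1, (14|17)=-1; (−1)^{0·3·8}·(-1)^3·(-1)^0 = -1.
v=13: a=13^0·(≡9), b=13^1·(≡2) mod 13; (9|13)=+1, (2|13)=-1; (−1)^{0·1·6}·(+1)^1·(-1)^0 = +1.
v=5: a=5^-2·(≡2), b=5^-2·(≡1) mod 5; (2|5)=-1, (1|5)=+1; (−1)^{-2·-2·2}·(-1)^-2·(+1)^-2 = +1.
v=2: v_2(a)=5, v_2(b)=-4; units ≡ 5, 7 (mod 8); ε·ε+αω+βω = 0·1+5·0+-4·1 ≡ 0  ⇒  (a,b)_2 = +1.
v=11: a=11^1·(≡8), b=11^3·(≡4) mod 11; (8|11)=-1, (4|11)=+1; (−1)^{1·3·5}·(-1)^3·(+1)^1 = +1.
v=19: a=19^1·(≡9), b=19^0·(≡14) mod 19; (9|19)=+1, (14|19)=-1; (−1)^{1·0·9}·(+1)^0·(-1)^1 = -1.
v=∞: 8778 > 0 and 2431 > 0  ⇒  (a,b)_∞ = +1.
v=3: a=3^5·(≡1), b=3^2·(≡1) mod 3; (1|3)=+1, (1|3)=+1; (−1)^{5·2·1}·(+1)^2·(+1)^5 = +1.
|Ram(8778, 2431)| = 2, even; anisotropic at {17, 19}.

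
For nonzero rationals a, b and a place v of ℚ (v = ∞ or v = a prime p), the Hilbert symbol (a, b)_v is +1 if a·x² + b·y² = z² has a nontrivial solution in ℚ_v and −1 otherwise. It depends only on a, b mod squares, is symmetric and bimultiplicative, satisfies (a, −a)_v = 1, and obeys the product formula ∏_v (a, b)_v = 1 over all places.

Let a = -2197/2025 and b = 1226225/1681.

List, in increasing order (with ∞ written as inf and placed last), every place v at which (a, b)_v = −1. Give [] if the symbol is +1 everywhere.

[]

(a, b) ≡ (-13, 1001) mod (ℚ^×)²; places V = {2, 3, 5, 7, 11, 13, 41, ∞}.
(a,b)_11: α=0, u≡3; β=1, v≡5 (mod 11); (3|11)=+1, (5|11)=+1; sign (−1)^0·+1^1·+1^0 = +1.
(a,b)_3: α=-4, u≡2; β=0, v≡2 (mod 3); (2|3)=-1, (2|3)=-1; sign (−1)^0·-1^0·-1^-4 = +1.
(a,b)_13: α=3, u≡9; β=1, v≡9 (mod 13); (9|13)=+1, (9|13)=+1; sign (−1)^0·+1^1·+1^3 = +1.
(a,b)_41: α=0, u≡19; β=-2, v≡38 (mod 41); (19|41)=-1, (38|41)=-1; sign (−1)^0·-1^-2·-1^0 = +1.
(a,b)_5: α=-2, u≡3; β=2, v≡4 (mod 5); (3|5)=-1, (4|5)=+1; sign (−1)^0·-1^2·+1^-2 = +1.
(a,b)_7: α=0, u≡4; β=3, v≡5 (mod 7); (4|7)=+1, (5|7)=-1; sign (−1)^0·+1^3·-1^0 = +1.
(a,b)_∞: sgn(-13)=−, sgn(1001)=+, so +1.
(a,b)_2: α=0, β=0; u≡3, v≡1 (mod 8); ε(u)ε(v)=1·0, αω(v)=0·0, βω(u)=0·1; sum ≡ 0  ⇒  +1.
Ram(a, b) = ∅: the form -13·x² + 1001·y² − z² is isotropic over every ℚ_v, so by Hasse–Minkowski it is isotropic over ℚ.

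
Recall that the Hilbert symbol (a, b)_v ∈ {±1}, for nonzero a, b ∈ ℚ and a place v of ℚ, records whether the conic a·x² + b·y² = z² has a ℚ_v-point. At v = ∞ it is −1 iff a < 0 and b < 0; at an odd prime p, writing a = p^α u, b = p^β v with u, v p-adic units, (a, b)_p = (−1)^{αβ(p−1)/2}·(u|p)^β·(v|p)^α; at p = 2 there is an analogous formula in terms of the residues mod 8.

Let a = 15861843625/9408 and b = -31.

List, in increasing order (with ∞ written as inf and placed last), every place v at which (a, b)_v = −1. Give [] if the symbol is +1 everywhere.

[3, 17, 23, 29]

Mod squares: a ≡ 5272635, b ≡ -31. Check v ∈ {∞, 2, 3, 5, 7, 17, 19, 23, 29, 31}.
v=7: a=7^-2·(≡4), b=7^0·(≡4) mod 7; (4|7)=+1, (4|7)=+1; (−1)^{-2·0·3}·(+1)^0·(+1)^-2 = +1.
v=17: a=17^1·(≡5), b=17^0·(≡3) mod 17; (5|17)=-1, (3|17)=-1; (−1)^{1·0·8}·(-1)^0·(-1)^1 = -1.
v=29: a=29^1·(≡12), b=29^0·(≡27) mod 29; (12|29)=-1, (27|29)=-1; (−1)^{1·0·14}·(-1)^0·(-1)^1 = -1.
v=19: a=19^2·(≡14), b=19^0·(≡7) mod 19; (14|19)=-1, (7|19)=+1; (−1)^{2·0·9}·(-1)^0·(+1)^2 = +1.
v=31: a=31^1·(≡1), b=31^1·(≡30) mod 31; (1|31)=+1, (30|31)=-1; (−1)^{1·1·15}·(+1)^1·(-1)^1 = +1.
v=∞: 5272635 > 0 and -31 < 0  ⇒  (a,b)_∞ = +1.
v=23: a=23^1·(≡12), b=23^0·(≡15) mod 23; (12|23)=+1, (15|23)=-1; (−1)^{1·0·11}·(+1)^0·(-1)^1 = -1.
v=3: a=3^-1·(≡1), b=3^0·(≡2) mod 3; (1|3)=+1, (2|3)=-1; (−1)^{-1·0·1}·(+1)^0·(-1)^-1 = -1.
v=5: a=5^3·(≡3), b=5^0·(≡4) mod 5; (3|5)=-1, (4|5)=+1; (−1)^{3·0·2}·(-1)^0·(+1)^3 = +1.
v=2: v_2(a)=-6, v_2(b)=0; units ≡ 3, 1 (mod 8); ε·ε+αω+βω = 1·0+-6·0+0·1 ≡ 0  ⇒  (a,b)_2 = +1.
(5272635, -31 / ℚ) ramifies at {3, 17, 23, 29}: a division algebra.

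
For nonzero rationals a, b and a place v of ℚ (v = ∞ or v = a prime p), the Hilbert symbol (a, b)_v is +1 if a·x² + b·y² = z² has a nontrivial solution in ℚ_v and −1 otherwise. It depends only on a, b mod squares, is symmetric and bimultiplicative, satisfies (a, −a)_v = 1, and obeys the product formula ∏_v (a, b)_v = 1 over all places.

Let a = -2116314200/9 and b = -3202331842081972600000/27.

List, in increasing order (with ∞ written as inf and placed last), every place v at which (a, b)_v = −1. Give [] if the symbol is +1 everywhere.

Mod squares: a ≡ -182, b ≡ -2145. Check v ∈ {∞, 2, 3, 5, 7, 11, 13, 31}.
v=∞: -182 < 0 and -2145 < 0  ⇒  (a,b)_∞ = -1.
v=3: a=3^-2·(≡1), b=3^-3·(≡2) mod 3; (1|3)=+1, (2|3)=-1; (−1)^{-2·-3·1}·(+1)^-3·(-1)^-2 = +1.
v=31: a=31^2·(≡1), b=31^4·(≡25) mod 31; (1|31)=+1, (25|31)=+1; (−1)^{2·4·15}·(+1)^4·(+1)^2 = +1.
v=11: a=11^2·(≡1), b=11^5·(≡3) mod 11; (1|11)=+1, (3|11)=+1; (−1)^{2·5·5}·(+1)^5·(+1)^2 = +1.
v=7: a=7^1·(≡1), b=7^2·(≡4) mod 7; (1|7)=+1, (4|7)=+1; (−1)^{1·2·3}·(+1)^2·(+1)^1 = +1.
v=2: v_2(a)=3, v_2(b)=6; units ≡ 5, 7 (mod 8); ε·ε+αω+βω = 0·1+3·0+6·1 ≡ 0  ⇒  (a,b)_2 = +1.
v=13: a=13^1·(≡4), b=13^3·(≡12) mod 13; (4|13)=+1, (12|13)=+1; (−1)^{1·3·6}·(+1)^3·(+1)^1 = +1.
v=5: a=5^2·(≡3), b=5^5·(≡4) mod 5; (3|5)=-1, (4|5)=+1; (−1)^{2·5·2}·(-1)^5·(+1)^2 = -1.
Ram(-182, -2145) = {5, ∞}; no ℚ_5-point on the conic.

[5, inf]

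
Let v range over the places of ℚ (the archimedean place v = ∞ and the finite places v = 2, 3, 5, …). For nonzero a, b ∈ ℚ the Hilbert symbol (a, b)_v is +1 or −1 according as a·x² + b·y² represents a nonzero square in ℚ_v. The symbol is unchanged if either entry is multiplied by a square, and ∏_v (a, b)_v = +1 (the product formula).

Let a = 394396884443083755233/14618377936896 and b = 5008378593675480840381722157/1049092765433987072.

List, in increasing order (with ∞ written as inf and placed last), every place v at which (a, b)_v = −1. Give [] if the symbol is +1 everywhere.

[17, 23]

(a, b) ≡ (102, 2346) mod (ℚ^×)²; places V = {2, 3, 7, 11, 13, 17, 19, 23, 29, ∞}.
(a,b)_17: α=1, u≡7; β=1, v≡8 (mod 17); (7|17)=-1, (8|17)=+1; sign (−1)^0·-1^1·+1^1 = -1.
(a,b)_∞: sgn(102)=+, sgn(2346)=+, so +1.
(a,b)_7: α=4, u≡1; β=4, v≡4 (mod 7); (1|7)=+1, (4|7)=+1; sign (−1)^0·+1^4·+1^4 = +1.
(a,b)_11: α=6, u≡5; β=8, v≡9 (mod 11); (5|11)=+1, (9|11)=+1; sign (−1)^0·+1^8·+1^6 = +1.
(a,b)_13: α=4, u≡6; β=6, v≡6 (mod 13); (6|13)=-1, (6|13)=-1; sign (−1)^0·-1^6·-1^4 = +1.
(a,b)_19: α=2, u≡4; β=2, v≡11 (mod 19); (4|19)=+1, (11|19)=+1; sign (−1)^0·+1^2·+1^2 = +1.
(a,b)_3: α=-1, u≡1; β=3, v≡2 (mod 3); (1|3)=+1, (2|3)=-1; sign (−1)^1·+1^3·-1^-1 = +1.
(a,b)_2: α=-13, β=-21; u≡3, v≡5 (mod 8); ε(u)ε(v)=1·0, αω(v)=-13·1, βω(u)=-21·1; sum ≡ 0  ⇒  +1.
(a,b)_23: α=2, u≡17; β=3, v≡14 (mod 23); (17|23)=-1, (14|23)=-1; sign (−1)^0·-1^3·-1^2 = -1.
(a,b)_29: α=-6, u≡10; β=-8, v≡2 (mod 29); (10|29)=-1, (2|29)=-1; sign (−1)^0·-1^-8·-1^-6 = +1.
|Ram(102, 2346)| = 2, even; anisotropic at {17, 23}.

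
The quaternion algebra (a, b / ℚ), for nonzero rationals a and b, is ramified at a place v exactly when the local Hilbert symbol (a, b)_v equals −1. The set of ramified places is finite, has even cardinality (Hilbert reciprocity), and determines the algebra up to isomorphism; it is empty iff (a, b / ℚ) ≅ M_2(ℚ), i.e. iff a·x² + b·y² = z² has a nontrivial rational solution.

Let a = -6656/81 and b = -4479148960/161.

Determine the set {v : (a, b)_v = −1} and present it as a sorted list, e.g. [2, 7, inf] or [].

Mod squares: a ≡ -26, b ≡ -1610. Check v ∈ {∞, 2, 3, 5, 7, 11, 13, 23, 37}.
v=7: a=7^0·(≡2), b=7^-1·(≡4) mod 7; (2|7)=+1, (4|7)=+1; (−1)^{0·-1·3}·(+1)^-1·(+1)^0 = +1.
v=2: v_2(a)=9, v_2(b)=5; units ≡ 3, 3 (mod 8); ε·ε+αω+βω = 1·1+9·1+5·1 ≡ 1  ⇒  (a,b)_2 = -1.
v=11: a=11^0·(≡8), b=11^2·(≡8) mod 11; (8|11)=-1, (8|11)=-1; (−1)^{0·2·5}·(-1)^2·(-1)^0 = +1.
v=3: a=3^-4·(≡1), b=3^0·(≡1) mod 3; (1|3)=+1, (1|3)=+1; (−1)^{-4·0·1}·(+1)^0·(+1)^-4 = +1.
v=37: a=37^0·(≡27), b=37^2·(≡31) mod 37; (27|37)=+1, (31|37)=-1; (−1)^{0·2·18}·(+1)^2·(-1)^0 = +1.
v=∞: -26 < 0 and -1610 < 0  ⇒  (a,b)_∞ = -1.
v=5: a=5^0·(≡4), b=5^1·(≡3) mod 5; (4|5)=+1, (3|5)=-1; (−1)^{0·1·2}·(+1)^1·(-1)^0 = +1.
v=13: a=13^1·(≡7), b=13^2·(≡8) mod 13; (7|13)=-1, (8|13)=-1; (−1)^{1·2·6}·(-1)^2·(-1)^1 = -1.
v=23: a=23^0·(≡5), b=23^-1·(≡10) mod 23; (5|23)=-1, (10|23)=-1; (−1)^{0·-1·11}·(-1)^-1·(-1)^0 = -1.
(-26, -1610 / ℚ) ramifies at {2, 13, 23, ∞}: a division algebra.

[2, 13, 23, inf]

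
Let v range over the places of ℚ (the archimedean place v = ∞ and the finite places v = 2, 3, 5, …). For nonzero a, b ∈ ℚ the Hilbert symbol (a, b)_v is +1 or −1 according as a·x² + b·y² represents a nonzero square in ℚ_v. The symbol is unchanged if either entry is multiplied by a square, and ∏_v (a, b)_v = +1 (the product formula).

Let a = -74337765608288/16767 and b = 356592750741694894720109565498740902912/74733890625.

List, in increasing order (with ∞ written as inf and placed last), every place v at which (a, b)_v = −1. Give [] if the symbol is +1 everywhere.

(a, b) ≡ (-76356826, 89947) mod (ℚ^×)²; places V = {2, 3, 5, 7, 11, 13, 17, 23, 29, 37, ∞}.
(a,b)_17: α=1, u≡4; β=3, v≡13 (mod 17); (4|17)=+1, (13|17)=+1; sign (−1)^0·+1^3·+1^1 = +1.
(a,b)_29: α=1, u≡12; β=2, v≡26 (mod 29); (12|29)=-1, (26|29)=-1; sign (−1)^0·-1^2·-1^1 = -1.
(a,b)_11: α=0, u≡9; β=5, v≡3 (mod 11); (9|11)=+1, (3|11)=+1; sign (−1)^0·+1^5·+1^0 = +1.
(a,b)_5: α=0, u≡1; β=-6, v≡3 (mod 5); (1|5)=+1, (3|5)=-1; sign (−1)^0·+1^-6·-1^0 = +1.
(a,b)_7: α=3, u≡5; β=8, v≡2 (mod 7); (5|7)=-1, (2|7)=+1; sign (−1)^0·-1^8·+1^3 = +1.
(a,b)_3: α=-6, u≡2; β=-14, v≡1 (mod 3); (2|3)=-1, (1|3)=+1; sign (−1)^0·-1^-14·+1^-6 = +1.
(a,b)_37: α=1, u≡22; β=3, v≡3 (mod 37); (22|37)=-1, (3|37)=+1; sign (−1)^0·-1^3·+1^1 = -1.
(a,b)_13: α=5, u≡7; β=11, v≡10 (mod 13); (7|13)=-1, (10|13)=+1; sign (−1)^0·-1^11·+1^5 = -1.
(a,b)_2: α=5, β=10; u≡3, v≡3 (mod 8); ε(u)ε(v)=1·1, αω(v)=5·1, βω(u)=10·1; sum ≡ 0  ⇒  +1.
(a,b)_23: α=-1, u≡9; β=0, v≡7 (mod 23); (9|23)=+1, (7|23)=-1; sign (−1)^0·+1^0·-1^-1 = -1.
(a,b)_∞: sgn(-76356826)=−, sgn(89947)=+, so +1.
(-76356826, 89947 / ℚ) ramifies at {13, 23, 29, 37}: a division algebra.

[13, 23, 29, 37]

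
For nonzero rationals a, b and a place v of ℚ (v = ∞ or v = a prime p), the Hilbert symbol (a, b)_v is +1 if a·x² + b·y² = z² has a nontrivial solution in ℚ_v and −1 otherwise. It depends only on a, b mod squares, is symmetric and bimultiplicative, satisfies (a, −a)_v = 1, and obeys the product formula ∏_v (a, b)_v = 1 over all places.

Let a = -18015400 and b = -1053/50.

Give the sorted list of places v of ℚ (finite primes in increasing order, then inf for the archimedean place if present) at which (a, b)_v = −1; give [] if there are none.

[2, 13, 41, inf]

Mod squares: a ≡ -1066, b ≡ -26. Check v ∈ {∞, 2, 3, 5, 13, 41}.
v=5: a=5^2·(≡4), b=5^-2·(≡1) mod 5; (4|5)=+1, (1|5)=+1; (−1)^{2·-2·2}·(+1)^-2·(+1)^2 = +1.
v=∞: -1066 < 0 and -26 < 0  ⇒  (a,b)_∞ = -1.
v=2: v_2(a)=3, v_2(b)=-1; units ≡ 3, 3 (mod 8); ε·ε+αω+βω = 1·1+3·1+-1·1 ≡ 1  ⇒  (a,b)_2 = -1.
v=41: a=41^1·(≡38), b=41^0·(≡6) mod 41; (38|41)=-1, (6|41)=-1; (−1)^{1·0·20}·(-1)^0·(-1)^1 = -1.
v=13: a=13^3·(≡3), b=13^1·(≡8) mod 13; (3|13)=+1, (8|13)=-1; (−1)^{3·1·6}·(+1)^1·(-1)^3 = -1.
v=3: a=3^0·(≡2), b=3^4·(≡1) mod 3; (2|3)=-1, (1|3)=+1; (−1)^{0·4·1}·(-1)^4·(+1)^0 = +1.
(-1066, -26 / ℚ) ramifies at {2, 13, 41, ∞}: a division algebra.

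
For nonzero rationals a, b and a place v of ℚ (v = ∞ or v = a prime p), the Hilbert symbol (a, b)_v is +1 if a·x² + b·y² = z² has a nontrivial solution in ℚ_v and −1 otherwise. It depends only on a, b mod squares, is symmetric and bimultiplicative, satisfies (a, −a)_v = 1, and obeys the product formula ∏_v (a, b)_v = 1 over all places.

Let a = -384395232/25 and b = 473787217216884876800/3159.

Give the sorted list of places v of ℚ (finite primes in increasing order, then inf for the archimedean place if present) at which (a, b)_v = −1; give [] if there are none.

[2, 3, 19, 23]

Mod squares: a ≡ -142158, b ≡ 42505242. Check v ∈ {∞, 2, 3, 5, 11, 13, 19, 23, 29, 43}.
v=11: a=11^0·(≡7), b=11^2·(≡2) mod 11; (7|11)=-1, (2|11)=-1; (−1)^{0·2·5}·(-1)^2·(-1)^0 = +1.
v=43: a=43^1·(≡42), b=43^3·(≡25) mod 43; (42|43)=-1, (25|43)=+1; (−1)^{1·3·21}·(-1)^3·(+1)^1 = +1.
v=5: a=5^-2·(≡3), b=5^2·(≡3) mod 5; (3|5)=-1, (3|5)=-1; (−1)^{-2·2·2}·(-1)^2·(-1)^-2 = +1.
v=19: a=19^1·(≡4), b=19^3·(≡7) mod 19; (4|19)=+1, (7|19)=+1; (−1)^{1·3·9}·(+1)^3·(+1)^1 = -1.
v=29: a=29^1·(≡9), b=29^3·(≡6) mod 29; (9|29)=+1, (6|29)=+1; (−1)^{1·3·14}·(+1)^3·(+1)^1 = +1.
v=∞: -142158 < 0 and 42505242 > 0  ⇒  (a,b)_∞ = +1.
v=3: a=3^1·(≡2), b=3^-5·(≡2) mod 3; (2|3)=-1, (2|3)=-1; (−1)^{1·-5·1}·(-1)^-5·(-1)^1 = -1.
v=2: v_2(a)=5, v_2(b)=9; units ≡ 1, 5 (mod 8); ε·ε+αω+βω = 0·0+5·1+9·0 ≡ 1  ⇒  (a,b)_2 = -1.
v=23: a=23^0·(≡21), b=23^1·(≡13) mod 23; (21|23)=-1, (13|23)=+1; (−1)^{0·1·11}·(-1)^1·(+1)^0 = -1.
v=13: a=13^2·(≡9), b=13^-1·(≡3) mod 13; (9|13)=+1, (3|13)=+1; (−1)^{2·-1·6}·(+1)^-1·(+1)^2 = +1.
(-142158, 42505242 / ℚ) ramifies at {2, 3, 19, 23}: a division algebra.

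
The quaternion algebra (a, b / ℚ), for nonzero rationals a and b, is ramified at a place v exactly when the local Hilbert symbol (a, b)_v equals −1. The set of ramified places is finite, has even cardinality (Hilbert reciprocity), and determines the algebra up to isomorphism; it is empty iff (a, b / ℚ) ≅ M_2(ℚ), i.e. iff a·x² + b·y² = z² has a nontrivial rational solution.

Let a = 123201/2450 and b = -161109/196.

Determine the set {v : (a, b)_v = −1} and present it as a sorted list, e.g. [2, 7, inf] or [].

[2, 13]

Mod squares: a ≡ 2, b ≡ -221. Check v ∈ {∞, 2, 3, 5, 7, 13, 17}.
v=17: a=17^0·(≡1), b=17^1·(≡1) mod 17; (1|17)=+1, (1|17)=+1; (−1)^{0·1·8}·(+1)^1·(+1)^0 = +1.
v=5: a=5^-2·(≡2), b=5^0·(≡1) mod 5; (2|5)=-1, (1|5)=+1; (−1)^{-2·0·2}·(-1)^0·(+1)^-2 = +1.
v=7: a=7^-2·(≡1), b=7^-2·(≡6) mod 7; (1|7)=+1, (6|7)=-1; (−1)^{-2·-2·3}·(+1)^-2·(-1)^-2 = +1.
v=2: v_2(a)=-1, v_2(b)=-2; units ≡ 1, 3 (mod 8); ε·ε+αω+βω = 0·1+-1·1+-2·0 ≡ 1  ⇒  (a,b)_2 = -1.
v=13: a=13^2·(≡11), b=13^1·(≡9) mod 13; (11|13)=-1, (9|13)=+1; (−1)^{2·1·6}·(-1)^1·(+1)^2 = -1.
v=3: a=3^6·(≡2), b=3^6·(≡1) mod 3; (2|3)=-1, (1|3)=+1; (−1)^{6·6·1}·(-1)^6·(+1)^6 = +1.
v=∞: 2 > 0 and -221 < 0  ⇒  (a,b)_∞ = +1.
(2, -221 / ℚ) ramifies at {2, 13}: a division algebra.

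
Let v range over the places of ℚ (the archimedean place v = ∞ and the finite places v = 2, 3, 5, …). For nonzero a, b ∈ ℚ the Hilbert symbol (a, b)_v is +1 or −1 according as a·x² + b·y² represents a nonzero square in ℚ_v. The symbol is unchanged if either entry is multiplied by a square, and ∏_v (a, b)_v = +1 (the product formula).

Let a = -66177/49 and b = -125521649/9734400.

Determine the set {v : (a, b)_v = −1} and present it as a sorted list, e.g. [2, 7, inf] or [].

Mod squares: a ≡ -817, b ≡ -1961. Check v ∈ {∞, 2, 3, 5, 7, 11, 13, 19, 23, 37, 43, 53}.
v=∞: -817 < 0 and -1961 < 0  ⇒  (a,b)_∞ = -1.
v=13: a=13^0·(≡11), b=13^-2·(≡2) mod 13; (11|13)=-1, (2|13)=-1; (−1)^{0·-2·6}·(-1)^-2·(-1)^0 = +1.
v=23: a=23^0·(≡21), b=23^2·(≡21) mod 23; (21|23)=-1, (21|23)=-1; (−1)^{0·2·11}·(-1)^2·(-1)^0 = +1.
v=3: a=3^4·(≡2), b=3^-2·(≡1) mod 3; (2|3)=-1, (1|3)=+1; (−1)^{4·-2·1}·(-1)^-2·(+1)^4 = +1.
v=7: a=7^-2·(≡1), b=7^0·(≡5) mod 7; (1|7)=+1, (5|7)=-1; (−1)^{-2·0·3}·(+1)^0·(-1)^-2 = +1.
v=19: a=19^1·(≡15), b=19^0·(≡10) mod 19; (15|19)=-1, (10|19)=-1; (−1)^{1·0·9}·(-1)^0·(-1)^1 = -1.
v=5: a=5^0·(≡2), b=5^-2·(≡1) mod 5; (2|5)=-1, (1|5)=+1; (−1)^{0·-2·2}·(-1)^-2·(+1)^0 = +1.
v=53: a=53^0·(≡48), b=53^1·(≡7) mod 53; (48|53)=-1, (7|53)=+1; (−1)^{0·1·26}·(-1)^1·(+1)^0 = -1.
v=37: a=37^0·(≡26), b=37^1·(≡33) mod 37; (26|37)=+1, (33|37)=+1; (−1)^{0·1·18}·(+1)^1·(+1)^0 = +1.
v=11: a=11^0·(≡2), b=11^2·(≡6) mod 11; (2|11)=-1, (6|11)=-1; (−1)^{0·2·5}·(-1)^2·(-1)^0 = +1.
v=43: a=43^1·(≡23), b=43^0·(≡25) mod 43; (23|43)=+1, (25|43)=+1; (−1)^{1·0·21}·(+1)^0·(+1)^1 = +1.
v=2: v_2(a)=0, v_2(b)=-8; units ≡ 7, 7 (mod 8); ε·ε+αω+βω = 1·1+0·0+-8·0 ≡ 1  ⇒  (a,b)_2 = -1.
|Ram(-817, -1961)| = 4, even; anisotropic at {2, 19, 53, ∞}.

[2, 19, 53, inf]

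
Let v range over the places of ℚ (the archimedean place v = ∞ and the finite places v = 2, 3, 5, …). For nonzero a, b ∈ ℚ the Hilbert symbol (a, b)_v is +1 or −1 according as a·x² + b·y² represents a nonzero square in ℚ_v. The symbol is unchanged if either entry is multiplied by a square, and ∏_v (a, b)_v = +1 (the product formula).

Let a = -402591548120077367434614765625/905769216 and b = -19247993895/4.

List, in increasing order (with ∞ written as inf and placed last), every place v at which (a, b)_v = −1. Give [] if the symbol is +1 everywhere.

Mod squares: a ≡ -1105, b ≡ -394095. Check v ∈ {∞, 2, 3, 5, 7, 11, 13, 17, 19, 43, 47}.
v=13: a=13^7·(≡11), b=13^3·(≡4) mod 13; (11|13)=-1, (4|13)=+1; (−1)^{7·3·6}·(-1)^3·(+1)^7 = -1.
v=7: a=7^2·(≡2), b=7^0·(≡6) mod 7; (2|7)=+1, (6|7)=-1; (−1)^{2·0·3}·(+1)^0·(-1)^2 = +1.
v=19: a=19^-2·(≡16), b=19^0·(≡13) mod 19; (16|19)=+1, (13|19)=-1; (−1)^{-2·0·9}·(+1)^0·(-1)^-2 = +1.
v=∞: -1105 < 0 and -394095 < 0  ⇒  (a,b)_∞ = -1.
v=47: a=47^2·(≡33), b=47^1·(≡9) mod 47; (33|47)=-1, (9|47)=+1; (−1)^{2·1·23}·(-1)^1·(+1)^2 = -1.
v=11: a=11^-2·(≡7), b=11^0·(≡6) mod 11; (7|11)=-1, (6|11)=-1; (−1)^{-2·0·5}·(-1)^0·(-1)^-2 = +1.
v=5: a=5^7·(≡1), b=5^1·(≡4) mod 5; (1|5)=+1, (4|5)=+1; (−1)^{7·1·2}·(+1)^1·(+1)^7 = +1.
v=2: v_2(a)=-8, v_2(b)=-2; units ≡ 7, 1 (mod 8); ε·ε+αω+βω = 1·0+-8·0+-2·0 ≡ 0  ⇒  (a,b)_2 = +1.
v=43: a=43^2·(≡1), b=43^1·(≡32) mod 43; (1|43)=+1, (32|43)=-1; (−1)^{2·1·21}·(+1)^1·(-1)^2 = +1.
v=17: a=17^7·(≡7), b=17^2·(≡13) mod 17; (7|17)=-1, (13|17)=+1; (−1)^{7·2·8}·(-1)^2·(+1)^7 = +1.
v=3: a=3^-4·(≡2), b=3^1·(≡2) mod 3; (2|3)=-1, (2|3)=-1; (−1)^{-4·1·1}·(-1)^1·(-1)^-4 = -1.
(-1105, -394095 / ℚ) ramifies at {3, 13, 47, ∞}: a division algebra.

[3, 13, 47, inf]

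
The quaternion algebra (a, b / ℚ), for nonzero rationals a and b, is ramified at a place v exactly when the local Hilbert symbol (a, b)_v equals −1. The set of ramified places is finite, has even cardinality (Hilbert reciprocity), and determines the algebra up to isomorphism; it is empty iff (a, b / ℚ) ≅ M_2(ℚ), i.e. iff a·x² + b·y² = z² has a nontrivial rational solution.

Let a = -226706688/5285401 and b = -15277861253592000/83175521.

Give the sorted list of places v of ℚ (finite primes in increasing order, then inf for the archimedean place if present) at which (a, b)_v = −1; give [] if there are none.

[5, 23, 37, inf]

Mod squares: a ≡ -13, b ≡ -7356895. Check v ∈ {∞, 2, 3, 5, 7, 11, 13, 19, 23, 29, 37, 47}.
v=2: v_2(a)=8, v_2(b)=6; units ≡ 3, 1 (mod 8); ε·ε+αω+βω = 1·0+8·0+6·1 ≡ 0  ⇒  (a,b)_2 = +1.
v=47: a=47^0·(≡16), b=47^2·(≡13) mod 47; (16|47)=+1, (13|47)=-1; (−1)^{0·2·23}·(+1)^2·(-1)^0 = +1.
v=37: a=37^0·(≡24), b=37^1·(≡21) mod 37; (24|37)=-1, (21|37)=+1; (−1)^{0·1·18}·(-1)^1·(+1)^0 = -1.
v=11: a=11^-4·(≡5), b=11^-4·(≡5) mod 11; (5|11)=+1, (5|11)=+1; (−1)^{-4·-4·5}·(+1)^-4·(+1)^-4 = +1.
v=29: a=29^2·(≡22), b=29^2·(≡23) mod 29; (22|29)=+1, (23|29)=+1; (−1)^{2·2·14}·(+1)^2·(+1)^2 = +1.
v=7: a=7^0·(≡1), b=7^3·(≡2) mod 7; (1|7)=+1, (2|7)=+1; (−1)^{0·3·3}·(+1)^3·(+1)^0 = +1.
v=5: a=5^0·(≡2), b=5^3·(≡4) mod 5; (2|5)=-1, (4|5)=+1; (−1)^{0·3·2}·(-1)^3·(+1)^0 = -1.
v=∞: -13 < 0 and -7356895 < 0  ⇒  (a,b)_∞ = -1.
v=3: a=3^4·(≡2), b=3^4·(≡2) mod 3; (2|3)=-1, (2|3)=-1; (−1)^{4·4·1}·(-1)^4·(-1)^4 = +1.
v=13: a=13^1·(≡1), b=13^-1·(≡12) mod 13; (1|13)=+1, (12|13)=+1; (−1)^{1·-1·6}·(+1)^-1·(+1)^1 = +1.
v=23: a=23^0·(≡11), b=23^-1·(≡17) mod 23; (11|23)=-1, (17|23)=-1; (−1)^{0·-1·11}·(-1)^-1·(-1)^0 = -1.
v=19: a=19^-2·(≡7), b=19^-1·(≡15) mod 19; (7|19)=+1, (15|19)=-1; (−1)^{-2·-1·9}·(+1)^-1·(-1)^-2 = +1.
Ram(-13, -7356895) = {5, 23, 37, ∞}; no ℚ_5-point on the conic.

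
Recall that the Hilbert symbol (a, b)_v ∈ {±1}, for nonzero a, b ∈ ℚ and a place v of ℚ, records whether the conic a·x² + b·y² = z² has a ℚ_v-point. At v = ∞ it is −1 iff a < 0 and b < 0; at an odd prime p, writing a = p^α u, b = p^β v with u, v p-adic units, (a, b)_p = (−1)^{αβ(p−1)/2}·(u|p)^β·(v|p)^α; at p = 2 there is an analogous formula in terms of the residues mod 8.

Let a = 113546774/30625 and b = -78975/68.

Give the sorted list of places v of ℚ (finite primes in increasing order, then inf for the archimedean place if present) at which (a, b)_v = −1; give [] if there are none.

(a, b) ≡ (374, -663) mod (ℚ^×)²; places V = {2, 3, 5, 7, 11, 13, 17, 19, 29, ∞}.
(a,b)_5: α=-4, u≡1; β=2, v≡2 (mod 5); (1|5)=+1, (2|5)=-1; sign (−1)^0·+1^2·-1^-4 = +1.
(a,b)_29: α=2, u≡19; β=0, v≡5 (mod 29); (19|29)=-1, (5|29)=+1; sign (−1)^0·-1^0·+1^2 = +1.
(a,b)_3: α=0, u≡2; β=5, v≡1 (mod 3); (2|3)=-1, (1|3)=+1; sign (−1)^0·-1^5·+1^0 = -1.
(a,b)_11: α=1, u≡1; β=0, v≡8 (mod 11); (1|11)=+1, (8|11)=-1; sign (−1)^0·+1^0·-1^1 = -1.
(a,b)_13: α=0, u≡12; β=1, v≡3 (mod 13); (12|13)=+1, (3|13)=+1; sign (−1)^0·+1^1·+1^0 = +1.
(a,b)_2: α=1, β=-2; u≡3, v≡1 (mod 8); ε(u)ε(v)=1·0, αω(v)=1·0, βω(u)=-2·1; sum ≡ 0  ⇒  +1.
(a,b)_17: α=1, u≡3; β=-1, v≡6 (mod 17); (3|17)=-1, (6|17)=-1; sign (−1)^0·-1^-1·-1^1 = +1.
(a,b)_∞: sgn(374)=+, sgn(-663)=−, so +1.
(a,b)_7: α=-2, u≡6; β=0, v≡4 (mod 7); (6|7)=-1, (4|7)=+1; sign (−1)^0·-1^0·+1^-2 = +1.
(a,b)_19: α=2, u≡10; β=0, v≡18 (mod 19); (10|19)=-1, (18|19)=-1; sign (−1)^0·-1^0·-1^2 = +1.
|Ram(374, -663)| = 2, even; anisotropic at {3, 11}.

[3, 11]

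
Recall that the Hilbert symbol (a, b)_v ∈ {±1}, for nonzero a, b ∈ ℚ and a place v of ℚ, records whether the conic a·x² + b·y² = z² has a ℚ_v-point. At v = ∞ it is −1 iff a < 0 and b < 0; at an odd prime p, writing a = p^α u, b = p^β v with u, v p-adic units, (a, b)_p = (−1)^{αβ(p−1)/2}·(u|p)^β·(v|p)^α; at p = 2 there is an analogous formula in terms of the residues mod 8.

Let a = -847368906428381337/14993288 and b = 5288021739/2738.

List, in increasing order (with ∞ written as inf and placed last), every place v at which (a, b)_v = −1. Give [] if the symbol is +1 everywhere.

[3, 11]

(a, b) ≡ (-66, 182) mod (ℚ^×)²; places V = {2, 3, 7, 11, 13, 37, ∞}.
(a,b)_11: α=7, u≡5; β=4, v≡6 (mod 11); (5|11)=+1, (6|11)=-1; sign (−1)^0·+1^4·-1^7 = -1.
(a,b)_∞: sgn(-66)=−, sgn(182)=+, so +1.
(a,b)_13: α=2, u≡10; β=1, v≡4 (mod 13); (10|13)=+1, (4|13)=+1; sign (−1)^0·+1^1·+1^2 = +1.
(a,b)_3: α=7, u≡2; β=4, v≡2 (mod 3); (2|3)=-1, (2|3)=-1; sign (−1)^0·-1^4·-1^7 = -1.
(a,b)_7: α=6, u≡1; β=3, v≡5 (mod 7); (1|7)=+1, (5|7)=-1; sign (−1)^0·+1^3·-1^6 = +1.
(a,b)_2: α=-3, β=-1; u≡7, v≡3 (mod 8); ε(u)ε(v)=1·1, αω(v)=-3·1, βω(u)=-1·0; sum ≡ 0  ⇒  +1.
(a,b)_37: α=-4, u≡31; β=-2, v≡27 (mod 37); (31|37)=-1, (27|37)=+1; sign (−1)^0·-1^-2·+1^-4 = +1.
(-66, 182 / ℚ) ramifies at {3, 11}: a division algebra.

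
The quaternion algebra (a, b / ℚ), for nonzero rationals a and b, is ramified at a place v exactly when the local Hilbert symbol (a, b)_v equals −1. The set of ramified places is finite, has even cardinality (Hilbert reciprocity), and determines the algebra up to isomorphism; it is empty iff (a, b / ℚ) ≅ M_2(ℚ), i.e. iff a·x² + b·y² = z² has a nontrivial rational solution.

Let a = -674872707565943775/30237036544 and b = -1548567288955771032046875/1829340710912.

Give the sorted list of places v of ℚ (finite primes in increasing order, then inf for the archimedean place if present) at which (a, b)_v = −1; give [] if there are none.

[7, inf]

(a, b) ≡ (-119, -102) mod (ℚ^×)²; places V = {2, 3, 5, 7, 11, 13, 17, 19, 41, ∞}.
(a,b)_7: α=9, u≡2; β=12, v≡6 (mod 7); (2|7)=+1, (6|7)=-1; sign (−1)^0·+1^12·-1^9 = -1.
(a,b)_∞: sgn(-119)=−, sgn(-102)=−, so -1.
(a,b)_19: α=-2, u≡3; β=-2, v≡10 (mod 19); (3|19)=-1, (10|19)=-1; sign (−1)^0·-1^-2·-1^-2 = +1.
(a,b)_41: α=2, u≡18; β=2, v≡5 (mod 41); (18|41)=+1, (5|41)=+1; sign (−1)^0·+1^2·+1^2 = +1.
(a,b)_11: α=-2, u≡2; β=-4, v≡8 (mod 11); (2|11)=-1, (8|11)=-1; sign (−1)^0·-1^-4·-1^-2 = +1.
(a,b)_2: α=-12, β=-11; u≡1, v≡5 (mod 8); ε(u)ε(v)=0·0, αω(v)=-12·1, βω(u)=-11·0; sum ≡ 0  ⇒  +1.
(a,b)_13: α=-2, u≡8; β=-2, v≡8 (mod 13); (8|13)=-1, (8|13)=-1; sign (−1)^0·-1^-2·-1^-2 = +1.
(a,b)_5: α=2, u≡1; β=6, v≡2 (mod 5); (1|5)=+1, (2|5)=-1; sign (−1)^0·+1^6·-1^2 = +1.
(a,b)_3: α=4, u≡1; β=1, v≡2 (mod 3); (1|3)=+1, (2|3)=-1; sign (−1)^0·+1^1·-1^4 = +1.
(a,b)_17: α=3, u≡5; β=5, v≡11 (mod 17); (5|17)=-1, (11|17)=-1; sign (−1)^0·-1^5·-1^3 = +1.
(-119, -102 / ℚ) ramifies at {7, ∞}: a division algebra.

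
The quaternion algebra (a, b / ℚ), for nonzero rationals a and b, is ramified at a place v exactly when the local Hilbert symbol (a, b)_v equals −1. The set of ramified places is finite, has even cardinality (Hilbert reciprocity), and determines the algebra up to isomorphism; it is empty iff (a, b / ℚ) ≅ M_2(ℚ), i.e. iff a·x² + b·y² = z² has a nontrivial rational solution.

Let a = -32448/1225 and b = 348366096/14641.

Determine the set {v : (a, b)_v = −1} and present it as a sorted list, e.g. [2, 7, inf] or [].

[23, 29]

Mod squares: a ≡ -3, b ≡ 268801. Check v ∈ {∞, 2, 3, 5, 7, 11, 13, 23, 29, 31}.
v=2: v_2(a)=6, v_2(b)=4; units ≡ 5, 1 (mod 8); ε·ε+αω+βω = 0·0+6·0+4·1 ≡ 0  ⇒  (a,b)_2 = +1.
v=11: a=11^0·(≡6), b=11^-4·(≡1) mod 11; (6|11)=-1, (1|11)=+1; (−1)^{0·-4·5}·(-1)^-4·(+1)^0 = +1.
v=5: a=5^-2·(≡3), b=5^0·(≡1) mod 5; (3|5)=-1, (1|5)=+1; (−1)^{-2·0·2}·(-1)^0·(+1)^-2 = +1.
v=29: a=29^0·(≡17), b=29^1·(≡26) mod 29; (17|29)=-1, (26|29)=-1; (−1)^{0·1·14}·(-1)^1·(-1)^0 = -1.
v=13: a=13^2·(≡1), b=13^1·(≡8) mod 13; (1|13)=+1, (8|13)=-1; (−1)^{2·1·6}·(+1)^1·(-1)^2 = +1.
v=23: a=23^0·(≡20), b=23^1·(≡16) mod 23; (20|23)=-1, (16|23)=+1; (−1)^{0·1·11}·(-1)^1·(+1)^0 = -1.
v=∞: -3 < 0 and 268801 > 0  ⇒  (a,b)_∞ = +1.
v=3: a=3^1·(≡2), b=3^4·(≡1) mod 3; (2|3)=-1, (1|3)=+1; (−1)^{1·4·1}·(-1)^4·(+1)^1 = +1.
v=31: a=31^0·(≡18), b=31^1·(≡6) mod 31; (18|31)=+1, (6|31)=-1; (−1)^{0·1·15}·(+1)^1·(-1)^0 = +1.
v=7: a=7^-2·(≡1), b=7^0·(≡2) mod 7; (1|7)=+1, (2|7)=+1; (−1)^{-2·0·3}·(+1)^0·(+1)^-2 = +1.
(-3, 268801 / ℚ) ramifies at {23, 29}: a division algebra.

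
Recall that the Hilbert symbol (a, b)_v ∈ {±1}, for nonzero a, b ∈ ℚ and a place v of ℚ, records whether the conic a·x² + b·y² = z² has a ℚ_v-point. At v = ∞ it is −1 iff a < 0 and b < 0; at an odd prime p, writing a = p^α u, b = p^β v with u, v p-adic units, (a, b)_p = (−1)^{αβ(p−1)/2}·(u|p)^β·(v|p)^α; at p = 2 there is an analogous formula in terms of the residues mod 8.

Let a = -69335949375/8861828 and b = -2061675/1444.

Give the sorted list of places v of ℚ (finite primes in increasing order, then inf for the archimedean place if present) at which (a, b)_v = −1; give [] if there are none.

Mod squares: a ≡ -3927, b ≡ -187. Check v ∈ {∞, 2, 3, 5, 7, 11, 17, 19}.
v=3: a=3^5·(≡2), b=3^2·(≡2) mod 3; (2|3)=-1, (2|3)=-1; (−1)^{5·2·1}·(-1)^2·(-1)^5 = -1.
v=11: a=11^3·(≡6), b=11^1·(≡5) mod 11; (6|11)=-1, (5|11)=+1; (−1)^{3·1·5}·(-1)^1·(+1)^3 = +1.
v=2: v_2(a)=-2, v_2(b)=-2; units ≡ 1, 5 (mod 8); ε·ε+αω+βω = 0·0+-2·1+-2·0 ≡ 0  ⇒  (a,b)_2 = +1.
v=∞: -3927 < 0 and -187 < 0  ⇒  (a,b)_∞ = -1.
v=5: a=5^4·(≡2), b=5^2·(≡2) mod 5; (2|5)=-1, (2|5)=-1; (−1)^{4·2·2}·(-1)^2·(-1)^4 = +1.
v=17: a=17^-1·(≡10), b=17^1·(≡14) mod 17; (10|17)=-1, (14|17)=-1; (−1)^{-1·1·8}·(-1)^1·(-1)^-1 = +1.
v=7: a=7^3·(≡6), b=7^2·(≡1) mod 7; (6|7)=-1, (1|7)=+1; (−1)^{3·2·3}·(-1)^2·(+1)^3 = +1.
v=19: a=19^-4·(≡1), b=19^-2·(≡18) mod 19; (1|19)=+1, (18|19)=-1; (−1)^{-4·-2·9}·(+1)^-2·(-1)^-4 = +1.
(-3927, -187 / ℚ) ramifies at {3, ∞}: a division algebra.

[3, inf]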